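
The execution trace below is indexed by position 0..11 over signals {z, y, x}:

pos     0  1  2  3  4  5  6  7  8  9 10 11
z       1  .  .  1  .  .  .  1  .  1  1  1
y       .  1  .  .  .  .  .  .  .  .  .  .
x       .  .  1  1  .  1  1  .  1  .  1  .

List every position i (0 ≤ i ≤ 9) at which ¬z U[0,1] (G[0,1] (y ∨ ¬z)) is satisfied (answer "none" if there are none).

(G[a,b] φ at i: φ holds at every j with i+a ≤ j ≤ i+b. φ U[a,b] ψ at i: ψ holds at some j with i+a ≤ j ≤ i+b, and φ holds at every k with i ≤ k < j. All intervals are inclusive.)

Evaluate at each i in [0,9]:
  i=0: ✗ (lhs fails at k=0 before rhs at j=1)
  i=1: ✓ (rhs at j=1)
  i=2: ✗ (no rhs in [2,3])
  i=3: ✗ (lhs fails at k=3 before rhs at j=4)
  i=4: ✓ (rhs at j=4)
  i=5: ✓ (rhs at j=5)
  i=6: ✗ (no rhs in [6,7])
  i=7: ✗ (no rhs in [7,8])
  i=8: ✗ (no rhs in [8,9])
  i=9: ✗ (no rhs in [9,10])

1, 4, 5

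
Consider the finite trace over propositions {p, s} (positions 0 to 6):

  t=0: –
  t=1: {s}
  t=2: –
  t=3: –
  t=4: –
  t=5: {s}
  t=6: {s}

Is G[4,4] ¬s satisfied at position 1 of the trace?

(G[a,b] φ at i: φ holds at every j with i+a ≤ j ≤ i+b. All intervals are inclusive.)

Does not hold

Check ¬s at every j in [5,5]:
  j=5: false
Fails at j=5 → formula fails.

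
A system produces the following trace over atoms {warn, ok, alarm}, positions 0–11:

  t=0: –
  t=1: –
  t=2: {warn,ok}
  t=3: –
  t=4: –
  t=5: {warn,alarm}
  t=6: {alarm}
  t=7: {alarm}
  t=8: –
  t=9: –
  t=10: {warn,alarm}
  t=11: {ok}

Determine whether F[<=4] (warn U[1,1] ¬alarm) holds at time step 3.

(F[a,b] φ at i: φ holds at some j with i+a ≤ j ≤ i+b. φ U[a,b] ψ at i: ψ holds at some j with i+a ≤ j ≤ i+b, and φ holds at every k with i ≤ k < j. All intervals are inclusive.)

Check (warn U[1,1] ¬alarm) at each j in [3,7]:
  j=3: fails
  j=4: fails
  j=5: fails
  j=6: fails
  j=7: fails
No position in the window satisfies it → formula fails.

False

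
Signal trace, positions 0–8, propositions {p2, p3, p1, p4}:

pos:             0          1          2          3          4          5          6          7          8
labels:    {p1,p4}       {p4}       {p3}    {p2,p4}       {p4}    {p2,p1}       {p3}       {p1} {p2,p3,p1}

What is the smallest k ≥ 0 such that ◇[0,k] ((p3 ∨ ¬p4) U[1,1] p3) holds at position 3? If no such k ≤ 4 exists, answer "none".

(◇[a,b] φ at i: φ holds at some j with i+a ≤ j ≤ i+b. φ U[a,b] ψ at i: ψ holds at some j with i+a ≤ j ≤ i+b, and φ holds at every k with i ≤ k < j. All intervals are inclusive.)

Scan j = 3,4,… for ((p3 ∨ ¬p4) U[1,1] p3):
  j=3: fails
  j=4: fails
  j=5: holds
First hit at j=5, so smallest k = 5-3 = 2.

2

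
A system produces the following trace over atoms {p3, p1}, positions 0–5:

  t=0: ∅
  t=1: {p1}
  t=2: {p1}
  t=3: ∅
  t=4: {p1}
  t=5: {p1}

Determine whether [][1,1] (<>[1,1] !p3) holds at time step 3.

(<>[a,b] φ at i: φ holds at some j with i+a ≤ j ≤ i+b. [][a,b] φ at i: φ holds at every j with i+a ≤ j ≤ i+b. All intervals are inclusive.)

True

Check <>[1,1] !p3 at every j in [4,4]:
  j=4: holds (witness at 5)
All positions satisfy it → formula holds.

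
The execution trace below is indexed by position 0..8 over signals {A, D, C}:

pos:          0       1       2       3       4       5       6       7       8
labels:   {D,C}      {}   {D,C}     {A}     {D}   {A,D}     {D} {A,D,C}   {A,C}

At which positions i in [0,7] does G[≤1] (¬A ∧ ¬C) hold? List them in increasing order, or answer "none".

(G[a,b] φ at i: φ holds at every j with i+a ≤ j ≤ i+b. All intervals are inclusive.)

none

Evaluate at each i in [0,7]:
  i=0: ✗ (fails at j=0)
  i=1: ✗ (fails at j=2)
  i=2: ✗ (fails at j=2)
  i=3: ✗ (fails at j=3)
  i=4: ✗ (fails at j=5)
  i=5: ✗ (fails at j=5)
  i=6: ✗ (fails at j=7)
  i=7: ✗ (fails at j=7)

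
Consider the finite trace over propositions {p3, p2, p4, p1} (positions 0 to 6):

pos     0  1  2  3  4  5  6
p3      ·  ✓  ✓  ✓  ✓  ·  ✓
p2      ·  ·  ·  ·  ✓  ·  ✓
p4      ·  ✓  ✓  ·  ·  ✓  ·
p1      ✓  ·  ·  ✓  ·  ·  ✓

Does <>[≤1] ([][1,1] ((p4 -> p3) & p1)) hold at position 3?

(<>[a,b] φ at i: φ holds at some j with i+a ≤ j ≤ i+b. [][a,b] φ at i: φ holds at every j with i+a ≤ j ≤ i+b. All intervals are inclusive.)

Check [][1,1] ((p4 -> p3) & p1) at each j in [3,4]:
  j=3: fails at 4
  j=4: fails at 5
No position in the window satisfies it → formula fails.

Does not hold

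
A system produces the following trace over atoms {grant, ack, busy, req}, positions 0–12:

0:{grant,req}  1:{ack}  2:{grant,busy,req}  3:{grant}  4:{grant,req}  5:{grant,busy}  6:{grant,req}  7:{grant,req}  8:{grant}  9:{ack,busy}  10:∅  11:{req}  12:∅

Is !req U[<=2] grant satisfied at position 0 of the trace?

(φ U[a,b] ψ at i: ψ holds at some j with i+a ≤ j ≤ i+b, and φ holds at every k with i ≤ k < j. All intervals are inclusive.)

Yes

Need some j in [0,2] with grant, and !req at every k in [0,j-1].
  j=0: grant holds; no prefix to check → satisfied.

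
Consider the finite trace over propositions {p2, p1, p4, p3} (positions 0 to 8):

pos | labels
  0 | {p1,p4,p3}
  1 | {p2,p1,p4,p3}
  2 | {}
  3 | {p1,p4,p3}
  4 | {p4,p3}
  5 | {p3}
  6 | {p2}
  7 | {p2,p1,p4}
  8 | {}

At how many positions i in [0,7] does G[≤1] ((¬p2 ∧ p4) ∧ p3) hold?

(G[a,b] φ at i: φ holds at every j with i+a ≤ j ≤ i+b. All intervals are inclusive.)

Evaluate at each i in [0,7]:
  i=0: ✗ (fails at j=1)
  i=1: ✗ (fails at j=1)
  i=2: ✗ (fails at j=2)
  i=3: ✓ (all of [3,4])
  i=4: ✗ (fails at j=5)
  i=5: ✗ (fails at j=5)
  i=6: ✗ (fails at j=6)
  i=7: ✗ (fails at j=7)
Positions where it holds: {3} → 1.

1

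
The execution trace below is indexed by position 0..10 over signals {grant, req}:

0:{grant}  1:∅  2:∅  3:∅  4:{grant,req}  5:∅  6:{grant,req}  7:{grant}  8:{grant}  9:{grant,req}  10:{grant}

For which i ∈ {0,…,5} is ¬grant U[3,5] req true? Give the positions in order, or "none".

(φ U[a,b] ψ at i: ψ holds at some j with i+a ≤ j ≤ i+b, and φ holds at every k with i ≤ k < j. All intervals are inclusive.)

1

Evaluate at each i in [0,5]:
  i=0: ✗ (lhs fails at k=0 before rhs at j=4)
  i=1: ✓ (rhs at j=4; lhs holds on [1,3])
  i=2: ✗ (lhs fails at k=4 before rhs at j=6)
  i=3: ✗ (lhs fails at k=4 before rhs at j=6)
  i=4: ✗ (lhs fails at k=4 before rhs at j=9)
  i=5: ✗ (lhs fails at k=6 before rhs at j=9)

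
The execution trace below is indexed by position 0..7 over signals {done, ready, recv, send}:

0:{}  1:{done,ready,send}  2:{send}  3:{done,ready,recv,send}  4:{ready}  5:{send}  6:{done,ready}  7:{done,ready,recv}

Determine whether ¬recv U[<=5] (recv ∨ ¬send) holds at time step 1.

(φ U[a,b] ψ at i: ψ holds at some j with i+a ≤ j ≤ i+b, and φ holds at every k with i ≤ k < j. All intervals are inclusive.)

Need some j in [1,6] with (recv ∨ ¬send), and ¬recv at every k in [1,j-1].
  j=1: (recv ∨ ¬send) false.
  j=2: (recv ∨ ¬send) false.
  j=3: (recv ∨ ¬send) holds; ¬recv holds at every k in [1,2] → satisfied.

Yes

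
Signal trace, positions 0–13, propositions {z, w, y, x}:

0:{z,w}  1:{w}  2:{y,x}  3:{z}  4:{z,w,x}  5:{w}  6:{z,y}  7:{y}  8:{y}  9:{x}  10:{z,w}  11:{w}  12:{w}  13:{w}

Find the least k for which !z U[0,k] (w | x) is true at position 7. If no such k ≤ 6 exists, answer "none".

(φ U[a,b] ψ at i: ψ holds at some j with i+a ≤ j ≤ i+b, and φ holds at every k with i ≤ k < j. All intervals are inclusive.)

Need earliest j ≥ 7 with (w | x), and !z at every k in [7,j-1].
  j=7: rhs fails.
  j=8: rhs fails.
  j=9: rhs holds; lhs holds on [7,8]. k = 2.

2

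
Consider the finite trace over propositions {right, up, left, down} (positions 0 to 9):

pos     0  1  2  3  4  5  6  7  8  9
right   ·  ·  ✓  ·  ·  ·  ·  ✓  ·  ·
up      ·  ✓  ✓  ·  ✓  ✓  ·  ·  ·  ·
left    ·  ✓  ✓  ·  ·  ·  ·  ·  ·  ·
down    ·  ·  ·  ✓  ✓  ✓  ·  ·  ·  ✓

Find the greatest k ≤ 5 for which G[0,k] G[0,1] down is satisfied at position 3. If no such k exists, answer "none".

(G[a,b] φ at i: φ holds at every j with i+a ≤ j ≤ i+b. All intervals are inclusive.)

1

G[0,1] down must hold from j=3 onward; find where it first fails.
  j=3: holds
  j=4: holds
  j=5: fails
Holds on [3,4], so largest k = 1.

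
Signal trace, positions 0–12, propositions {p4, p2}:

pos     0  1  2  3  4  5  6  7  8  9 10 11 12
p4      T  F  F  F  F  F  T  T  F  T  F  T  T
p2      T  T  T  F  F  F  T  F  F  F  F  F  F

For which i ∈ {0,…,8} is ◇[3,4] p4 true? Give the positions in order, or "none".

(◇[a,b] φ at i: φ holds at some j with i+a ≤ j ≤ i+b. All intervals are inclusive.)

2, 3, 4, 5, 6, 7, 8

Evaluate at each i in [0,8]:
  i=0: ✗ (none in [3,4])
  i=1: ✗ (none in [4,5])
  i=2: ✓ (witness j=6)
  i=3: ✓ (witness j=6)
  i=4: ✓ (witness j=7)
  i=5: ✓ (witness j=9)
  i=6: ✓ (witness j=9)
  i=7: ✓ (witness j=11)
  i=8: ✓ (witness j=11)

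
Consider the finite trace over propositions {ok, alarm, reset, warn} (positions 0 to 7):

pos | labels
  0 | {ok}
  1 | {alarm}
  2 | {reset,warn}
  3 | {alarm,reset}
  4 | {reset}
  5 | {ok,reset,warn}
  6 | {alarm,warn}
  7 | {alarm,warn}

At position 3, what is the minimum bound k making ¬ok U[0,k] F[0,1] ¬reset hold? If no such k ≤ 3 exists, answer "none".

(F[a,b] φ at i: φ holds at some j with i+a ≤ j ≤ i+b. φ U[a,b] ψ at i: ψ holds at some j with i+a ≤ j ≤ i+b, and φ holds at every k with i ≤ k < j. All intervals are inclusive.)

Need earliest j ≥ 3 with F[0,1] ¬reset, and ¬ok at every k in [3,j-1].
  j=3: rhs fails.
  j=4: rhs fails.
  j=5: rhs holds; lhs holds on [3,4]. k = 2.

2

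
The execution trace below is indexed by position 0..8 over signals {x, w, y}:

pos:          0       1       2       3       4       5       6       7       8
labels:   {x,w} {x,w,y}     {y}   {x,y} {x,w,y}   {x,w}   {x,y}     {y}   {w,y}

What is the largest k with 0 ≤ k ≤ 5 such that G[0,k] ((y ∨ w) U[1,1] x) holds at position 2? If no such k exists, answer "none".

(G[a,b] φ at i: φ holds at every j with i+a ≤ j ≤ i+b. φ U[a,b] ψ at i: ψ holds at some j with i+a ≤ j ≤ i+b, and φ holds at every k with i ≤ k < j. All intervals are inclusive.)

3

((y ∨ w) U[1,1] x) must hold from j=2 onward; find where it first fails.
  j=2: holds
  j=3: holds
  j=4: holds
  j=5: holds
  j=6: fails
Holds on [2,5], so largest k = 3.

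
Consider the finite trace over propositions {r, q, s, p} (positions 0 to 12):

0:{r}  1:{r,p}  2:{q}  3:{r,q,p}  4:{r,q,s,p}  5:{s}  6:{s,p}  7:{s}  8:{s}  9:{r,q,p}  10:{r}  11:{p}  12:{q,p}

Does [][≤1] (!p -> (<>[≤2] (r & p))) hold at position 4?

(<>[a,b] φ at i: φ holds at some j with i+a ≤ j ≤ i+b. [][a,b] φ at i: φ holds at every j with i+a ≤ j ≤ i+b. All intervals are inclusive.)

Does not hold

Check (!p -> (<>[≤2] (r & p))) at every j in [4,5]:
  j=4: antecedent false → ✓
  j=5: antecedent true; consequent fails (none in [5,7]) → ✗
Fails at j=5 → formula fails.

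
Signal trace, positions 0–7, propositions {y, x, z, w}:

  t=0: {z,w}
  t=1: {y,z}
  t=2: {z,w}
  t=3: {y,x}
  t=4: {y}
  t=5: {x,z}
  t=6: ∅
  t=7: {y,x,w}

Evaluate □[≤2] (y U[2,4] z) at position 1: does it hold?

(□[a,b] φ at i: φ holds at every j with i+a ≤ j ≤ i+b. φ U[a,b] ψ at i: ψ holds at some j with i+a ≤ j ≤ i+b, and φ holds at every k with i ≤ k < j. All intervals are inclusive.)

Does not hold

Check (y U[2,4] z) at every j in [1,3]:
  j=1: fails
  j=2: fails
  j=3: holds
Fails at j=1 → formula fails.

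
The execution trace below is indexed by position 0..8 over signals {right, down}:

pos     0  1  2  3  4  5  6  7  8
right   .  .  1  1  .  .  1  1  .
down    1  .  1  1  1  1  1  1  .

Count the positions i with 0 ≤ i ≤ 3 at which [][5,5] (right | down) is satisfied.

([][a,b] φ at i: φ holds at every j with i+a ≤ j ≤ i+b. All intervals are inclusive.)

3

Evaluate at each i in [0,3]:
  i=0: ✓ (all of [5,5])
  i=1: ✓ (all of [6,6])
  i=2: ✓ (all of [7,7])
  i=3: ✗ (fails at j=8)
Positions where it holds: {0, 1, 2} → 3.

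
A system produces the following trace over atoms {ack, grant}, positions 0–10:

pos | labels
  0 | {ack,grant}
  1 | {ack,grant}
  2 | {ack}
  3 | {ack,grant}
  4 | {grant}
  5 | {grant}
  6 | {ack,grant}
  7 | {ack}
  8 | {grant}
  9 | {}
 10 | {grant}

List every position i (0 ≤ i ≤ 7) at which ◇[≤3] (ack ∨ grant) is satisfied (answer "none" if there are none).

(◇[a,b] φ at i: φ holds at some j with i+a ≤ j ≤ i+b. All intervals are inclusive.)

Evaluate at each i in [0,7]:
  i=0: ✓ (witness j=0)
  i=1: ✓ (witness j=1)
  i=2: ✓ (witness j=2)
  i=3: ✓ (witness j=3)
  i=4: ✓ (witness j=4)
  i=5: ✓ (witness j=5)
  i=6: ✓ (witness j=6)
  i=7: ✓ (witness j=7)

0, 1, 2, 3, 4, 5, 6, 7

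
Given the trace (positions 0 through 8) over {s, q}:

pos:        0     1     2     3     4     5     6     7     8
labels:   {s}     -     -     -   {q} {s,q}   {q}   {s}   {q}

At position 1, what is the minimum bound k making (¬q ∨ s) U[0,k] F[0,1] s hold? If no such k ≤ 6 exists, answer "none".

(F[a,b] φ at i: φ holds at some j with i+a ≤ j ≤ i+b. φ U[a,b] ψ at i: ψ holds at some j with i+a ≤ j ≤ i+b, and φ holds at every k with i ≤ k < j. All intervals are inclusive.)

Need earliest j ≥ 1 with F[0,1] s, and (¬q ∨ s) at every k in [1,j-1].
  j=1: rhs fails.
  j=2: rhs fails.
  j=3: rhs fails.
  j=4: rhs holds; lhs holds on [1,3]. k = 3.

3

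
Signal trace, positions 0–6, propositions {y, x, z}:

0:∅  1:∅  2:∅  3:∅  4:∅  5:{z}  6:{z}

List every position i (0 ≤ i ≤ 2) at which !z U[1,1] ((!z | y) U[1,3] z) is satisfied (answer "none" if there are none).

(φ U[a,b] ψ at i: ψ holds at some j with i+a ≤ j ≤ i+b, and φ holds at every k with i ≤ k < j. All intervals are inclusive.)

Evaluate at each i in [0,2]:
  i=0: ✗ (no rhs in [1,1])
  i=1: ✓ (rhs at j=2; lhs holds on [1,1])
  i=2: ✓ (rhs at j=3; lhs holds on [2,2])

1, 2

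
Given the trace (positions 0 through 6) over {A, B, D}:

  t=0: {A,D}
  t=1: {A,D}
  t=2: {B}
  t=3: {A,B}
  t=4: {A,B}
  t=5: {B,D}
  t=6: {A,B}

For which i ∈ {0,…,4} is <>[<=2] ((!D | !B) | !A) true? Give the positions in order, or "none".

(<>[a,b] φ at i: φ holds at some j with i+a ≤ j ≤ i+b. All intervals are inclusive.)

0, 1, 2, 3, 4

Evaluate at each i in [0,4]:
  i=0: ✓ (witness j=0)
  i=1: ✓ (witness j=1)
  i=2: ✓ (witness j=2)
  i=3: ✓ (witness j=3)
  i=4: ✓ (witness j=4)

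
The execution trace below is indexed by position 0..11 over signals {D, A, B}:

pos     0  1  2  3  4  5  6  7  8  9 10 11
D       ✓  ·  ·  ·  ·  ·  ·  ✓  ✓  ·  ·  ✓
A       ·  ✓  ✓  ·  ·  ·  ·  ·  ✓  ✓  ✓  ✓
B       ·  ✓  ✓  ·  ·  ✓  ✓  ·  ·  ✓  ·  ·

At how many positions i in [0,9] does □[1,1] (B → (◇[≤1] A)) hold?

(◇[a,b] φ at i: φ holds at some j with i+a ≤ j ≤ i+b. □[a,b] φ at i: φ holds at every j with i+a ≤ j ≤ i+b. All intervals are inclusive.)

Evaluate at each i in [0,9]:
  i=0: ✓ (all of [1,1])
  i=1: ✓ (all of [2,2])
  i=2: ✓ (all of [3,3])
  i=3: ✓ (all of [4,4])
  i=4: ✗ (fails at j=5)
  i=5: ✗ (fails at j=6)
  i=6: ✓ (all of [7,7])
  i=7: ✓ (all of [8,8])
  i=8: ✓ (all of [9,9])
  i=9: ✓ (all of [10,10])
Positions where it holds: {0, 1, 2, 3, 6, 7, 8, 9} → 8.

8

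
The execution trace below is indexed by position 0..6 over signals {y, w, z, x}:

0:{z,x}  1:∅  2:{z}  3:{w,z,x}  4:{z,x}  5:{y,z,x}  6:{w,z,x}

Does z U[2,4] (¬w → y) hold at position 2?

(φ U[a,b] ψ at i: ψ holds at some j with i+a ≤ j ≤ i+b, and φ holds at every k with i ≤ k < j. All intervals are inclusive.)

Yes

Need some j in [4,6] with (¬w → y), and z at every k in [2,j-1].
  j=4: (¬w → y) false.
  j=5: (¬w → y) holds; z holds at every k in [2,4] → satisfied.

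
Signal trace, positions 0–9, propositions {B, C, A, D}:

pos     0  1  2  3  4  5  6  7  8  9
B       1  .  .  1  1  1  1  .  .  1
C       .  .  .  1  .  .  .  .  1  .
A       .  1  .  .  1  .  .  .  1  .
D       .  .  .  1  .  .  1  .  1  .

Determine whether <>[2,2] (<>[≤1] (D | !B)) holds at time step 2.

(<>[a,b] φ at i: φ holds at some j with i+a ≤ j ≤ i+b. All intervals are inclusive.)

Does not hold

Check <>[≤1] (D | !B) at each j in [4,4]:
  j=4: fails (none in [4,5])
No position in the window satisfies it → formula fails.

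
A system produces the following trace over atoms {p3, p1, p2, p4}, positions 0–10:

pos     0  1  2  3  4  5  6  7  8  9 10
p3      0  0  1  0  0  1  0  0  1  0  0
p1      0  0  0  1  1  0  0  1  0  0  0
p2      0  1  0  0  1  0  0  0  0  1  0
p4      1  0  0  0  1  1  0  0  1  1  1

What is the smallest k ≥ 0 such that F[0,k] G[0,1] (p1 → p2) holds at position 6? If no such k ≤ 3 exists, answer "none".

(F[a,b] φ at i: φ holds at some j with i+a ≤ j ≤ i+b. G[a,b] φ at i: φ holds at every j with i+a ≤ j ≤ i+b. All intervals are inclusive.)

Scan j = 6,7,… for G[0,1] (p1 → p2):
  j=6: fails
  j=7: fails
  j=8: holds
First hit at j=8, so smallest k = 8-6 = 2.

2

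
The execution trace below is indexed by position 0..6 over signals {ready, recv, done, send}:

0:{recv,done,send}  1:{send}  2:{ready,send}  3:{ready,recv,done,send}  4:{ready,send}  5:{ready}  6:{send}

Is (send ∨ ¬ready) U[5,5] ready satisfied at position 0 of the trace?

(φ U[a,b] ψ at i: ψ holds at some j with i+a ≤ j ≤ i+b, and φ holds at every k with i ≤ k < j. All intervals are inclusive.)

Holds

Need some j in [5,5] with ready, and (send ∨ ¬ready) at every k in [0,j-1].
  j=5: ready holds; (send ∨ ¬ready) holds at every k in [0,4] → satisfied.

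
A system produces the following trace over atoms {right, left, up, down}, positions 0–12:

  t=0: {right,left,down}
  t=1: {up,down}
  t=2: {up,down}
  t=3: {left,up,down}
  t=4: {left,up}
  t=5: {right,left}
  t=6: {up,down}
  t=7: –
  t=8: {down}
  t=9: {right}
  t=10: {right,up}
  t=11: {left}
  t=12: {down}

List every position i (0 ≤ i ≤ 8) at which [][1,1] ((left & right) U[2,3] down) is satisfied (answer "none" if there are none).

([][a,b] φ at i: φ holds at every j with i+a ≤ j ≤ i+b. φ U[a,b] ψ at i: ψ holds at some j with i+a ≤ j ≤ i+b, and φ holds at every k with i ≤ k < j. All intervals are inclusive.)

none

Evaluate at each i in [0,8]:
  i=0: ✗ (fails at j=1)
  i=1: ✗ (fails at j=2)
  i=2: ✗ (fails at j=3)
  i=3: ✗ (fails at j=4)
  i=4: ✗ (fails at j=5)
  i=5: ✗ (fails at j=6)
  i=6: ✗ (fails at j=7)
  i=7: ✗ (fails at j=8)
  i=8: ✗ (fails at j=9)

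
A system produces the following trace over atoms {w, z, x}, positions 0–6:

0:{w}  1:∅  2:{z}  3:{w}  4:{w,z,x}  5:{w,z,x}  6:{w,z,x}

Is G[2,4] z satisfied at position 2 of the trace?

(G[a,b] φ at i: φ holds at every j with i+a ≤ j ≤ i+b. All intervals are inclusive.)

Check z at every j in [4,6]:
  j=4: true
  j=5: true
  j=6: true
All positions satisfy it → formula holds.

Yes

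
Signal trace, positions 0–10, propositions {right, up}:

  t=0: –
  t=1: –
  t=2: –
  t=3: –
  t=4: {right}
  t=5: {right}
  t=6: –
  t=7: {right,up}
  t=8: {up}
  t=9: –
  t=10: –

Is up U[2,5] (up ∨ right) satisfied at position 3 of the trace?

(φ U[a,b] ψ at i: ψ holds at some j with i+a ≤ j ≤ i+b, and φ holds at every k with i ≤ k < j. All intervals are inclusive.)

False

Need some j in [5,8] with (up ∨ right), and up at every k in [3,j-1].
  j=5: (up ∨ right) holds, but up fails at k=3 → not this j.
  j=6: (up ∨ right) false.
  j=7: (up ∨ right) holds, but up fails at k=3 → not this j.
  j=8: (up ∨ right) holds, but up fails at k=3 → not this j.
No j in the window works → until fails.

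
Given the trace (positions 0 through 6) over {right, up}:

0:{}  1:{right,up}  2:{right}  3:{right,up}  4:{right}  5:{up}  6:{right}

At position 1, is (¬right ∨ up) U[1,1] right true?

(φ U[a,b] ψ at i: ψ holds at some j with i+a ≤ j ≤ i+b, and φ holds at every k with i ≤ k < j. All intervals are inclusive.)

Yes

Need some j in [2,2] with right, and (¬right ∨ up) at every k in [1,j-1].
  j=2: right holds; (¬right ∨ up) holds at every k in [1,1] → satisfied.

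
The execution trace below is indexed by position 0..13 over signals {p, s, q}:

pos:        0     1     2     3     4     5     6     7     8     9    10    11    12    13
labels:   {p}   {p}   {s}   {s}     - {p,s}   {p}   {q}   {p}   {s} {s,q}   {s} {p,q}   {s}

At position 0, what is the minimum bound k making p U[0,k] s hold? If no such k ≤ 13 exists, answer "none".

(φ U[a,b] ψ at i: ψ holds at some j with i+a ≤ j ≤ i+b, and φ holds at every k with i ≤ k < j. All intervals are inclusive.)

2

Need earliest j ≥ 0 with s, and p at every k in [0,j-1].
  j=0: rhs fails.
  j=1: rhs fails.
  j=2: rhs holds; lhs holds on [0,1]. k = 2.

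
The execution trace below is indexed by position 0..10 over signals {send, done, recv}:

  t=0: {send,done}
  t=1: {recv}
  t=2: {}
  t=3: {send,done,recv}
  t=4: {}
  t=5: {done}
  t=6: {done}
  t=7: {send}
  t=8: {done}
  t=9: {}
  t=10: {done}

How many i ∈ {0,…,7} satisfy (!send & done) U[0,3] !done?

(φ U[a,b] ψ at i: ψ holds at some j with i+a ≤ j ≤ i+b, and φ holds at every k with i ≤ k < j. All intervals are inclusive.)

6

Evaluate at each i in [0,7]:
  i=0: ✗ (lhs fails at k=0 before rhs at j=1)
  i=1: ✓ (rhs at j=1)
  i=2: ✓ (rhs at j=2)
  i=3: ✗ (lhs fails at k=3 before rhs at j=4)
  i=4: ✓ (rhs at j=4)
  i=5: ✓ (rhs at j=7; lhs holds on [5,6])
  i=6: ✓ (rhs at j=7; lhs holds on [6,6])
  i=7: ✓ (rhs at j=7)
Positions where it holds: {1, 2, 4, 5, 6, 7} → 6.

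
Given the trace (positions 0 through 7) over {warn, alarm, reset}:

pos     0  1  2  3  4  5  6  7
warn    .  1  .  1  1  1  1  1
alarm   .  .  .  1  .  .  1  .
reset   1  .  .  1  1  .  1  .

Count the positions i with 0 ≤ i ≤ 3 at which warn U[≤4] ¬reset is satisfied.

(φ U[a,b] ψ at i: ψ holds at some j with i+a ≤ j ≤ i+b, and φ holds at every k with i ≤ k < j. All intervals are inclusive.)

3

Evaluate at each i in [0,3]:
  i=0: ✗ (lhs fails at k=0 before rhs at j=1)
  i=1: ✓ (rhs at j=1)
  i=2: ✓ (rhs at j=2)
  i=3: ✓ (rhs at j=5; lhs holds on [3,4])
Positions where it holds: {1, 2, 3} → 3.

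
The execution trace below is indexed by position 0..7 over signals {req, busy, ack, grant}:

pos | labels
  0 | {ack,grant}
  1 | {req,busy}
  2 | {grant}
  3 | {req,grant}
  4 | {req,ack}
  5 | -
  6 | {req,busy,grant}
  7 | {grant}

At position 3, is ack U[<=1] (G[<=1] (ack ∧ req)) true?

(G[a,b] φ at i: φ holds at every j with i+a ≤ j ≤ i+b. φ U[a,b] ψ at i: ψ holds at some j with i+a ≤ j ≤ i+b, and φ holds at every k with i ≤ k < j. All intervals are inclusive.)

Need some j in [3,4] with G[<=1] (ack ∧ req), and ack at every k in [3,j-1].
  j=3: G[<=1] (ack ∧ req) — fails at 3.
  j=4: G[<=1] (ack ∧ req) — fails at 5.
No j in the window works → until fails.

No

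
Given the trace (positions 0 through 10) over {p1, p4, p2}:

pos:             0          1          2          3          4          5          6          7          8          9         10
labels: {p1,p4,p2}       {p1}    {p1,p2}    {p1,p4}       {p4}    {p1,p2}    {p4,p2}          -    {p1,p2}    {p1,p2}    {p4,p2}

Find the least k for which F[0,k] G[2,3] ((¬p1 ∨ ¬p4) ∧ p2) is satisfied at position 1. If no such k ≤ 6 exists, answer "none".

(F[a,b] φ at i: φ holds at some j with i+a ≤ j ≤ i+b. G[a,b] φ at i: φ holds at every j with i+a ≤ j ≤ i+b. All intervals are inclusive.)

2

Scan j = 1,2,… for G[2,3] ((¬p1 ∨ ¬p4) ∧ p2):
  j=1: fails
  j=2: fails
  j=3: holds
First hit at j=3, so smallest k = 3-1 = 2.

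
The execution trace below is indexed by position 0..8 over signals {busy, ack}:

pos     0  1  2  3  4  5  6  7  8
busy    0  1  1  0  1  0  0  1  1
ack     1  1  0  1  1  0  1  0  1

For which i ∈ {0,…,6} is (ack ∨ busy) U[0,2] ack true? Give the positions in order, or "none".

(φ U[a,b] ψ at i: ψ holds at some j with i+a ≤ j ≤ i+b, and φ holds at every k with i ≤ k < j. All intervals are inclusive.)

Evaluate at each i in [0,6]:
  i=0: ✓ (rhs at j=0)
  i=1: ✓ (rhs at j=1)
  i=2: ✓ (rhs at j=3; lhs holds on [2,2])
  i=3: ✓ (rhs at j=3)
  i=4: ✓ (rhs at j=4)
  i=5: ✗ (lhs fails at k=5 before rhs at j=6)
  i=6: ✓ (rhs at j=6)

0, 1, 2, 3, 4, 6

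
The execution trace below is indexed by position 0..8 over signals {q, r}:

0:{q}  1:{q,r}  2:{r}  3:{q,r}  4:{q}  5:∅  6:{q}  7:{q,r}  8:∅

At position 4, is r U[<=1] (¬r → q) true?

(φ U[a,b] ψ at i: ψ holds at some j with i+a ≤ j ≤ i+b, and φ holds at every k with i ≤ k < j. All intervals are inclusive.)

Need some j in [4,5] with (¬r → q), and r at every k in [4,j-1].
  j=4: (¬r → q) holds; no prefix to check → satisfied.

Holds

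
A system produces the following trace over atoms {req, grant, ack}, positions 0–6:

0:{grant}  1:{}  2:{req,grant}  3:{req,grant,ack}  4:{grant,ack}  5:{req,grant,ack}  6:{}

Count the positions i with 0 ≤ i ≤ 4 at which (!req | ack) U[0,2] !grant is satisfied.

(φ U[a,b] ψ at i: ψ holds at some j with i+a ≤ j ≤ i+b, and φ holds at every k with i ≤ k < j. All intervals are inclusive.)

Evaluate at each i in [0,4]:
  i=0: ✓ (rhs at j=1; lhs holds on [0,0])
  i=1: ✓ (rhs at j=1)
  i=2: ✗ (no rhs in [2,4])
  i=3: ✗ (no rhs in [3,5])
  i=4: ✓ (rhs at j=6; lhs holds on [4,5])
Positions where it holds: {0, 1, 4} → 3.

3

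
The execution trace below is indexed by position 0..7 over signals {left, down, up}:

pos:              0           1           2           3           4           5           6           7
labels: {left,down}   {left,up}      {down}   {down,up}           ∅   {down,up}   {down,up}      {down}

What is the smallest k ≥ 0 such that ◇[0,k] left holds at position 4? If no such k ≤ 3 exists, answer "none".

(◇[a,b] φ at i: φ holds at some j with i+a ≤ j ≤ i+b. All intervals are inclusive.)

Scan j = 4,5,… for left:
  j=4: fails
  j=5: fails
  j=6: fails
  j=7: fails
No j in [4,7] satisfies it → none.

none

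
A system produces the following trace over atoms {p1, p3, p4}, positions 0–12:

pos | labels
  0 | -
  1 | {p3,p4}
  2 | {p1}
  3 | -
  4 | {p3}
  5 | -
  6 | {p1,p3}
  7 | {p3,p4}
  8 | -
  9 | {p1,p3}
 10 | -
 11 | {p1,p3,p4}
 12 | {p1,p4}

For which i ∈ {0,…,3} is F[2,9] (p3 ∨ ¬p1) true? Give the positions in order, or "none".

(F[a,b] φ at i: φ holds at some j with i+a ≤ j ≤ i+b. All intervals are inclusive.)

0, 1, 2, 3

Evaluate at each i in [0,3]:
  i=0: ✓ (witness j=3)
  i=1: ✓ (witness j=3)
  i=2: ✓ (witness j=4)
  i=3: ✓ (witness j=5)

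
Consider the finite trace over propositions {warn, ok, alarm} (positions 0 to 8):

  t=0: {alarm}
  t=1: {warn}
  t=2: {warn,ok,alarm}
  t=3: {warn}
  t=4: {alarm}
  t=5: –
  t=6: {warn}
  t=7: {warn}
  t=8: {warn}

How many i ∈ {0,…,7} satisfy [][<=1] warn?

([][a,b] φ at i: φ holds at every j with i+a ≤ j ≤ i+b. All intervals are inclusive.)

4

Evaluate at each i in [0,7]:
  i=0: ✗ (fails at j=0)
  i=1: ✓ (all of [1,2])
  i=2: ✓ (all of [2,3])
  i=3: ✗ (fails at j=4)
  i=4: ✗ (fails at j=4)
  i=5: ✗ (fails at j=5)
  i=6: ✓ (all of [6,7])
  i=7: ✓ (all of [7,8])
Positions where it holds: {1, 2, 6, 7} → 4.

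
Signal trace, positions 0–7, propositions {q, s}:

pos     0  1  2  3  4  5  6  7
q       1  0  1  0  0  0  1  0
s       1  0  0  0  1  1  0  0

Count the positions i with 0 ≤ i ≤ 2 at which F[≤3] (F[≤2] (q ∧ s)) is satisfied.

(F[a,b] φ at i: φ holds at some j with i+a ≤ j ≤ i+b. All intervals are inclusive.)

1

Evaluate at each i in [0,2]:
  i=0: ✓ (witness j=0)
  i=1: ✗ (none in [1,4])
  i=2: ✗ (none in [2,5])
Positions where it holds: {0} → 1.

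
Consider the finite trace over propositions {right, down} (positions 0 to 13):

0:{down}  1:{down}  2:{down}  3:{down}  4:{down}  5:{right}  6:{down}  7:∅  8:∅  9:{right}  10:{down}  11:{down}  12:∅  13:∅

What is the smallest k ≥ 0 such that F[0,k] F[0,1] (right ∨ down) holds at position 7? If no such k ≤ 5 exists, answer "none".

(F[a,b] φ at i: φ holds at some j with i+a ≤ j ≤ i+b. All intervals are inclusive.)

1

Scan j = 7,8,… for F[0,1] (right ∨ down):
  j=7: fails
  j=8: holds
First hit at j=8, so smallest k = 8-7 = 1.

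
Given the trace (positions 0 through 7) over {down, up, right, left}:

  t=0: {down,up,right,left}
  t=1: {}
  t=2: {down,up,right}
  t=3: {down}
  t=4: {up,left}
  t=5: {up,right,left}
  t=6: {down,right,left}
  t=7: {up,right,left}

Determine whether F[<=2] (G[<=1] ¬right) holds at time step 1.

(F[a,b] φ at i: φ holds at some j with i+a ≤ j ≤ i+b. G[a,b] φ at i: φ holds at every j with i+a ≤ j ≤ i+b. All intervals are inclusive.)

Yes

Check G[<=1] ¬right at each j in [1,3]:
  j=1: fails at 2
  j=2: fails at 2
  j=3: holds on [3,4]
Found at j=3 → formula holds.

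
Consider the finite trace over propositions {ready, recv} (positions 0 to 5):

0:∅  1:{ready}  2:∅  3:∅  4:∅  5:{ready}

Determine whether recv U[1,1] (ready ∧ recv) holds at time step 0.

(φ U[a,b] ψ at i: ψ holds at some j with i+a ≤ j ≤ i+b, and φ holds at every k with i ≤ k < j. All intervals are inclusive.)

Need some j in [1,1] with (ready ∧ recv), and recv at every k in [0,j-1].
  j=1: (ready ∧ recv) false.
No j in the window works → until fails.

False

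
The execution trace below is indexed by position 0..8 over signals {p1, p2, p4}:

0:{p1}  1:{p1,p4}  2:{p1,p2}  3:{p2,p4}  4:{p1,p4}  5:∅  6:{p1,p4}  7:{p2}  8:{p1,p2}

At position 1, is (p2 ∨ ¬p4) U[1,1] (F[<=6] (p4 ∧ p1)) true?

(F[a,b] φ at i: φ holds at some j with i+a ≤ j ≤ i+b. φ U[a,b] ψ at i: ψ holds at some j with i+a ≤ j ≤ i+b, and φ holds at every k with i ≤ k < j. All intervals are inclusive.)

Need some j in [2,2] with F[<=6] (p4 ∧ p1), and (p2 ∨ ¬p4) at every k in [1,j-1].
  j=2: F[<=6] (p4 ∧ p1) holds, but (p2 ∨ ¬p4) fails at k=1 → not this j.
No j in the window works → until fails.

False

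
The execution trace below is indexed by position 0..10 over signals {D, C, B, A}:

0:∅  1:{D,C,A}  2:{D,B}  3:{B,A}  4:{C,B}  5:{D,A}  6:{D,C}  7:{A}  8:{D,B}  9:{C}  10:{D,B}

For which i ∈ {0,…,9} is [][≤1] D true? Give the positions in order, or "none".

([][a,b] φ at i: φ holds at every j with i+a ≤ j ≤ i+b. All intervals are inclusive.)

1, 5

Evaluate at each i in [0,9]:
  i=0: ✗ (fails at j=0)
  i=1: ✓ (all of [1,2])
  i=2: ✗ (fails at j=3)
  i=3: ✗ (fails at j=3)
  i=4: ✗ (fails at j=4)
  i=5: ✓ (all of [5,6])
  i=6: ✗ (fails at j=7)
  i=7: ✗ (fails at j=7)
  i=8: ✗ (fails at j=9)
  i=9: ✗ (fails at j=9)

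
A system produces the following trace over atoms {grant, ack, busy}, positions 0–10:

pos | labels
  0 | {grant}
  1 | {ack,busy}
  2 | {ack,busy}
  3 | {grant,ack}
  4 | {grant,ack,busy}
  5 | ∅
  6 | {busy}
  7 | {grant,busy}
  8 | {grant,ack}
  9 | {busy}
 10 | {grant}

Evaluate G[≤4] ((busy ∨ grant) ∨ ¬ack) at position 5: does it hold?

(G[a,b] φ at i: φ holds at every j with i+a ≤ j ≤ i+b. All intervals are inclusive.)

True

Check ((busy ∨ grant) ∨ ¬ack) at every j in [5,9]:
  j=5: true
  j=6: true
  j=7: true
  j=8: true
  j=9: true
All positions satisfy it → formula holds.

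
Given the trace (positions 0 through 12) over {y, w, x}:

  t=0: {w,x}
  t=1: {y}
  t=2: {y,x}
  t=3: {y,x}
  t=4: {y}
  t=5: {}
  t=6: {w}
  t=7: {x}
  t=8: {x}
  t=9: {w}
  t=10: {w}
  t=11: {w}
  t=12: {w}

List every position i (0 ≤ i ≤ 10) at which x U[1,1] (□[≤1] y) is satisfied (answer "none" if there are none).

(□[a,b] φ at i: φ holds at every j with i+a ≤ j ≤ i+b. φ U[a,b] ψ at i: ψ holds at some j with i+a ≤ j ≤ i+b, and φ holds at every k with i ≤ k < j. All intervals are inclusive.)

0, 2

Evaluate at each i in [0,10]:
  i=0: ✓ (rhs at j=1; lhs holds on [0,0])
  i=1: ✗ (lhs fails at k=1 before rhs at j=2)
  i=2: ✓ (rhs at j=3; lhs holds on [2,2])
  i=3: ✗ (no rhs in [4,4])
  i=4: ✗ (no rhs in [5,5])
  i=5: ✗ (no rhs in [6,6])
  i=6: ✗ (no rhs in [7,7])
  i=7: ✗ (no rhs in [8,8])
  i=8: ✗ (no rhs in [9,9])
  i=9: ✗ (no rhs in [10,10])
  i=10: ✗ (no rhs in [11,11])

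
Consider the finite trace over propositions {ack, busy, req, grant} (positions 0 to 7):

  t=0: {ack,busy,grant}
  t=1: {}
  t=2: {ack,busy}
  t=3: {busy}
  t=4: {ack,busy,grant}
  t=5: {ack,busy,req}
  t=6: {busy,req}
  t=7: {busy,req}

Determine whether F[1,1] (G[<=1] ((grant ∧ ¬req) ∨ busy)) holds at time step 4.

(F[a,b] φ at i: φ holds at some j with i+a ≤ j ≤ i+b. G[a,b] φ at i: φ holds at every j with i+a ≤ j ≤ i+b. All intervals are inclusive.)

True

Check G[<=1] ((grant ∧ ¬req) ∨ busy) at each j in [5,5]:
  j=5: holds on [5,6]
Found at j=5 → formula holds.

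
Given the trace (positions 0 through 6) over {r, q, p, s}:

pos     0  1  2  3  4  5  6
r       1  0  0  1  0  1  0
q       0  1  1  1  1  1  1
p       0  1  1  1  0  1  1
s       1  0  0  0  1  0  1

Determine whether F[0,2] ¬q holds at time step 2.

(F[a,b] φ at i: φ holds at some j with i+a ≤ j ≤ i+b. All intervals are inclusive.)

Check ¬q at each j in [2,4]:
  j=2: false
  j=3: false
  j=4: false
No position in the window satisfies it → formula fails.

Does not hold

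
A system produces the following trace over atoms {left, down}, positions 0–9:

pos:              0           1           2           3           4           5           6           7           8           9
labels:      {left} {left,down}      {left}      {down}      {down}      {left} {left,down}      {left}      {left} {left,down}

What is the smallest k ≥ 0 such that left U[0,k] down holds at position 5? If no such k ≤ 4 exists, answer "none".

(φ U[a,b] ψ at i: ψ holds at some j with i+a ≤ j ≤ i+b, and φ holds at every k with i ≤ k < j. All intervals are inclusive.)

Need earliest j ≥ 5 with down, and left at every k in [5,j-1].
  j=5: rhs fails.
  j=6: rhs holds; lhs holds on [5,5]. k = 1.

1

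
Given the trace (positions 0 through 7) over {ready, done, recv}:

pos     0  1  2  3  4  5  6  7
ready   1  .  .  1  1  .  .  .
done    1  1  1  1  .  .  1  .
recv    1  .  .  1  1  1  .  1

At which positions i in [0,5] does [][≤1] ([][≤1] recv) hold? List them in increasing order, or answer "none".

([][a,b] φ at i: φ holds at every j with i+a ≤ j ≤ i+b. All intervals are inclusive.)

3

Evaluate at each i in [0,5]:
  i=0: ✗ (fails at j=0)
  i=1: ✗ (fails at j=1)
  i=2: ✗ (fails at j=2)
  i=3: ✓ (all of [3,4])
  i=4: ✗ (fails at j=5)
  i=5: ✗ (fails at j=5)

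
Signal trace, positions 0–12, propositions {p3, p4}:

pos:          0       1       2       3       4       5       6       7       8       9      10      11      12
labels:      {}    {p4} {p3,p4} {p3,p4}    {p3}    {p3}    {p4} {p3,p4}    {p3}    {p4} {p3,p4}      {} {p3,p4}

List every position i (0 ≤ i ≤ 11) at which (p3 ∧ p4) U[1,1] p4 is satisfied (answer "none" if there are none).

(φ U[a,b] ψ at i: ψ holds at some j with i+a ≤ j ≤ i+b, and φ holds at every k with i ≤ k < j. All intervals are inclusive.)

2

Evaluate at each i in [0,11]:
  i=0: ✗ (lhs fails at k=0 before rhs at j=1)
  i=1: ✗ (lhs fails at k=1 before rhs at j=2)
  i=2: ✓ (rhs at j=3; lhs holds on [2,2])
  i=3: ✗ (no rhs in [4,4])
  i=4: ✗ (no rhs in [5,5])
  i=5: ✗ (lhs fails at k=5 before rhs at j=6)
  i=6: ✗ (lhs fails at k=6 before rhs at j=7)
  i=7: ✗ (no rhs in [8,8])
  i=8: ✗ (lhs fails at k=8 before rhs at j=9)
  i=9: ✗ (lhs fails at k=9 before rhs at j=10)
  i=10: ✗ (no rhs in [11,11])
  i=11: ✗ (lhs fails at k=11 before rhs at j=12)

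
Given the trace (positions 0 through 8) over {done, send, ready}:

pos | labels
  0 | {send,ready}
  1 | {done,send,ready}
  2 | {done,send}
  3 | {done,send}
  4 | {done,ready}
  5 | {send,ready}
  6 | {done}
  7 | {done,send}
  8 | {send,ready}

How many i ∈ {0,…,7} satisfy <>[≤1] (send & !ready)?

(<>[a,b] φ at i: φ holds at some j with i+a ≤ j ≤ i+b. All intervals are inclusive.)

5

Evaluate at each i in [0,7]:
  i=0: ✗ (none in [0,1])
  i=1: ✓ (witness j=2)
  i=2: ✓ (witness j=2)
  i=3: ✓ (witness j=3)
  i=4: ✗ (none in [4,5])
  i=5: ✗ (none in [5,6])
  i=6: ✓ (witness j=7)
  i=7: ✓ (witness j=7)
Positions where it holds: {1, 2, 3, 6, 7} → 5.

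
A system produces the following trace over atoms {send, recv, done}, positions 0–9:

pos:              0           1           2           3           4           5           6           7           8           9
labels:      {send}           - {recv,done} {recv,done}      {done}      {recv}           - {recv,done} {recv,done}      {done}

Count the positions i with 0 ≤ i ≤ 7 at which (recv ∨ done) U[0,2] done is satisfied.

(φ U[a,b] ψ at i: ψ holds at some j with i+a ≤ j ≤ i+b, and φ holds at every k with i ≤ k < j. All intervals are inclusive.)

Evaluate at each i in [0,7]:
  i=0: ✗ (lhs fails at k=0 before rhs at j=2)
  i=1: ✗ (lhs fails at k=1 before rhs at j=2)
  i=2: ✓ (rhs at j=2)
  i=3: ✓ (rhs at j=3)
  i=4: ✓ (rhs at j=4)
  i=5: ✗ (lhs fails at k=6 before rhs at j=7)
  i=6: ✗ (lhs fails at k=6 before rhs at j=7)
  i=7: ✓ (rhs at j=7)
Positions where it holds: {2, 3, 4, 7} → 4.

4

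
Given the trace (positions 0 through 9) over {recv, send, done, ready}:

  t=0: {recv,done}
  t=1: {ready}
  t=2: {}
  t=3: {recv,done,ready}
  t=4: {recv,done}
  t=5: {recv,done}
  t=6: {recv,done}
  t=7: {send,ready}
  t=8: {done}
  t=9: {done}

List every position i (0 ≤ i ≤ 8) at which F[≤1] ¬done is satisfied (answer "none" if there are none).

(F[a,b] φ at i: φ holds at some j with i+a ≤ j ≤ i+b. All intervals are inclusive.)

0, 1, 2, 6, 7

Evaluate at each i in [0,8]:
  i=0: ✓ (witness j=1)
  i=1: ✓ (witness j=1)
  i=2: ✓ (witness j=2)
  i=3: ✗ (none in [3,4])
  i=4: ✗ (none in [4,5])
  i=5: ✗ (none in [5,6])
  i=6: ✓ (witness j=7)
  i=7: ✓ (witness j=7)
  i=8: ✗ (none in [8,9])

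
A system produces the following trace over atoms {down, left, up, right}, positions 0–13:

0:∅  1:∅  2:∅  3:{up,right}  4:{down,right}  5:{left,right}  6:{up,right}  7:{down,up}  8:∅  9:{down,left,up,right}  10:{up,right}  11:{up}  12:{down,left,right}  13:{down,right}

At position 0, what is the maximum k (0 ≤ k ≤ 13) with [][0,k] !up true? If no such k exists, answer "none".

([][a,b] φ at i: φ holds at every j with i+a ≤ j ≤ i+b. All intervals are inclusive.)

2

!up must hold from j=0 onward; find where it first fails.
  j=0: holds
  j=1: holds
  j=2: holds
  j=3: fails
Holds on [0,2], so largest k = 2.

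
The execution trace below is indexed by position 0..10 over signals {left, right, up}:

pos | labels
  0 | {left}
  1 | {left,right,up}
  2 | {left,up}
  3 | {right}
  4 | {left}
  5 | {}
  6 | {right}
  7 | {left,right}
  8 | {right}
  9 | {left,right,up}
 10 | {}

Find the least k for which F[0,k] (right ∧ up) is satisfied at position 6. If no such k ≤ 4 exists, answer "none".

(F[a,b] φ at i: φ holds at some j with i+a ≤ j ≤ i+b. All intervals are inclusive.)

Scan j = 6,7,… for (right ∧ up):
  j=6: fails
  j=7: fails
  j=8: fails
  j=9: holds
First hit at j=9, so smallest k = 9-6 = 3.

3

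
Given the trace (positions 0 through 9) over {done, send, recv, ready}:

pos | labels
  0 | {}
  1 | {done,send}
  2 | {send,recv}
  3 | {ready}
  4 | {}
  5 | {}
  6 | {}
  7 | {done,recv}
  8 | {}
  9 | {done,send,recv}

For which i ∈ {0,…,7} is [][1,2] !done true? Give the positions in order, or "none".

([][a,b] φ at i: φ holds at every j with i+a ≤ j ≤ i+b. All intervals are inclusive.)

1, 2, 3, 4

Evaluate at each i in [0,7]:
  i=0: ✗ (fails at j=1)
  i=1: ✓ (all of [2,3])
  i=2: ✓ (all of [3,4])
  i=3: ✓ (all of [4,5])
  i=4: ✓ (all of [5,6])
  i=5: ✗ (fails at j=7)
  i=6: ✗ (fails at j=7)
  i=7: ✗ (fails at j=9)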